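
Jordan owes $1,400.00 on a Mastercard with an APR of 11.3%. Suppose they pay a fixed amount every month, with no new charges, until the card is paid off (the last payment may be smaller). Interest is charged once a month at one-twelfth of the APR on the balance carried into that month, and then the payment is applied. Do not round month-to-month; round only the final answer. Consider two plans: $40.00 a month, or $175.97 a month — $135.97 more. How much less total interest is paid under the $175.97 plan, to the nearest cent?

$244.29

Monthly rate r = 11.3%/12 = 0.941667% = 0.00941667.
At $40.00/mo: n = ⌈−ln(1 − rB₀/P)/ln(1+r)⌉ = 43 payments (last $26.53); total interest = total paid − $1,400.00 = $306.53.
At $175.97/mo: 9 payments (last $54.48); total interest $62.24.
Interest saved = $306.53 − $62.24 = $244.29.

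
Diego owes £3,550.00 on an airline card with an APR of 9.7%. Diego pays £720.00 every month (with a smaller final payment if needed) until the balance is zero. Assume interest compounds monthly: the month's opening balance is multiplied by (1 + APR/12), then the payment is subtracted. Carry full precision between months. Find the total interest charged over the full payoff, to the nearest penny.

£87.45

Monthly rate r = 9.7%/12 = 0.808333% = 0.00808333.
Payoff takes n = ⌈−ln(1 − rB₀/P)/ln(1+r)⌉ = ⌈5.052⌉ = 6 payments; the last is £37.45.
Total paid = 5·£720.00 + £37.45 = £3,637.45.
Total interest = total paid − principal = £3,637.45 − £3,550.00 = £87.45.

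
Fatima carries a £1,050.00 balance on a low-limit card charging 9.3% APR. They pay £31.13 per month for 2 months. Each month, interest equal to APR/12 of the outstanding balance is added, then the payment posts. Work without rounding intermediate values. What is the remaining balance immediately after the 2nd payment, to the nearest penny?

£1,003.84

Monthly rate r = 9.3%/12 = 0.775% = 0.00775.
Each month: B ← B·(1+r) − £31.13.
Month 1: interest £8.14; balance after payment £1,027.01.
Month 2: interest £7.96; balance after payment £1,003.84.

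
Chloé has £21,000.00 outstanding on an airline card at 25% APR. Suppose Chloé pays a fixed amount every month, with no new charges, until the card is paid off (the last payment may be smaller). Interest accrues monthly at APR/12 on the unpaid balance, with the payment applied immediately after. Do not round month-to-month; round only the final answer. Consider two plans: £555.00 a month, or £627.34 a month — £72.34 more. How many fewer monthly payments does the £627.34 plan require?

18 fewer payments

Monthly rate r = 25%/12 = 2.08333% = 0.0208333.
At £555.00/mo: n = ⌈−ln(1 − rB₀/P)/ln(1+r)⌉ = 76 payments (last £164.93); total interest = total paid − £21,000.00 = £20,789.93.
At £627.34/mo: 58 payments (last £608.92); total interest £15,367.30.
Payments saved = 76 − 58 = 18.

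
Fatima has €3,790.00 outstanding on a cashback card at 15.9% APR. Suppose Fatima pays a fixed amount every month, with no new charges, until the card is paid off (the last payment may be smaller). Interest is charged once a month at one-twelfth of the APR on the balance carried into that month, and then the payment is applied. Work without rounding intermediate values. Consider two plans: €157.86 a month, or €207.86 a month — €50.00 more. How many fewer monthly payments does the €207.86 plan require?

Monthly rate r = 15.9%/12 = 1.325% = 0.01325.
At €157.86/mo: n = ⌈−ln(1 − rB₀/P)/ln(1+r)⌉ = 30 payments (last €14.07); total interest = total paid − €3,790.00 = €802.01.
At €207.86/mo: 22 payments (last €1.78); total interest €576.84.
Payments saved = 30 − 22 = 8.

8 fewer payments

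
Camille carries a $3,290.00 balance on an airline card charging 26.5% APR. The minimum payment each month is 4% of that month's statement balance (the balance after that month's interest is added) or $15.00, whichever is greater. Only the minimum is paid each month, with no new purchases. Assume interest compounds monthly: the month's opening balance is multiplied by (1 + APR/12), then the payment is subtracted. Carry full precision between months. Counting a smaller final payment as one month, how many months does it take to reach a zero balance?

Monthly rate r = 26.5%/12 = 2.20833% = 0.0220833.
While 4% of the post-interest balance exceeds $15.00, each month B ← (B·(1+r))·(1 − 0.04), i.e. B shrinks by the factor (1+r)·0.96 = 0.9812.
This holds for months 1–116. Entering month 117 the balance is $363.97; 4% of the post-interest balance is now below $15.00, so the flat $15.00 minimum applies from here.
From month 117 a fixed $15.00 at rate r clears $363.97 in 36 more payments. Total: 116 + 36 = 152 months.

152 months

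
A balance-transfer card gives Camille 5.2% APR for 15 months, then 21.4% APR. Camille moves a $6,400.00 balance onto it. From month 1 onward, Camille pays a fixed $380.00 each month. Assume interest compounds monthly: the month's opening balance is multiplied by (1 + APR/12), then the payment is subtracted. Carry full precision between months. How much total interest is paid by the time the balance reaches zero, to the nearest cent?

$284.10

Promo months 1–15 at r₀ = 5.2%/12 = 0.00433333; months 16+ at r₁ = 21.4%/12 = 0.0178333.
After month 15: iterate B ← B·(1+r₀) − $380.00 for 15 months → $952.67.
Then at r₁ with $380.00/mo: n₂ = −ln(1 − r₁·B/P)/ln(1+r₁) ≈ 2.59 → 3 more payments.
Total paid = 17·$380.00 + $224.10 = $6,684.10; interest = $6,684.10 − $6,400.00 = $284.10.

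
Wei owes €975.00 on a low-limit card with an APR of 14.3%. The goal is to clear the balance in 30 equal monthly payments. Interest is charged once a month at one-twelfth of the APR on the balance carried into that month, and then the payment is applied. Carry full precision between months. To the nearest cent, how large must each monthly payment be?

€38.85

Monthly rate r = 14.3%/12 = 1.19167% = 0.0119167.
Level-payment amortization: P = B₀·r / (1 − (1+r)^(−n)) = 975.00·0.0119167 / (1 − 1.01192^(−30)).
Denominator 1 − (1+r)^(−30) = 0.299097626.
P = 11.6188 / 0.299097626 ≈ 38.85.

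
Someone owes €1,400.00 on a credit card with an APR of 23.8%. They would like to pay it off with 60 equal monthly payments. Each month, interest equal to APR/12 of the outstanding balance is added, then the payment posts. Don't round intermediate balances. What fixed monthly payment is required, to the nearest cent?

Monthly rate r = 23.8%/12 = 1.98333% = 0.0198333.
Level-payment amortization: P = B₀·r / (1 − (1+r)^(−n)) = 1400.00·0.0198333 / (1 − 1.01983^(−60)).
Denominator 1 − (1+r)^(−60) = 0.69221473.
P = 27.7667 / 0.69221473 ≈ 40.11.

€40.11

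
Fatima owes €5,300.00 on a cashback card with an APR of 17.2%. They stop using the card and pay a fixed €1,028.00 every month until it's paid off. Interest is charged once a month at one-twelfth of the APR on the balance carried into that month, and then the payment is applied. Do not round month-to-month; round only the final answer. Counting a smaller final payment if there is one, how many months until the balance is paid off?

6 payments

Monthly rate r = 17.2%/12 = 1.43333% = 0.0143333.
Recurrence: B ← B·(1+r) − €1,028.00.
Month 1: interest €75.97; balance after payment €4,347.97.
Month 2: interest €62.32; balance after payment €3,382.29.
Month 3: interest €48.48; balance after payment €2,402.77.
Month 4: interest €34.44; balance after payment €1,409.21.
Month 5: interest €20.20; balance after payment €401.41.
Month 6: interest €5.75; balance after payment €0.00.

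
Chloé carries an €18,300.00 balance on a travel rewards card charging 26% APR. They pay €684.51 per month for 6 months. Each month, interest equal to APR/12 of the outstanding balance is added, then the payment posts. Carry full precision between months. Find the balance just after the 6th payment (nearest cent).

Monthly rate r = 26%/12 = 2.16667% = 0.0216667.
Each month: B ← B·(1+r) − €684.51.
Month 1: interest €396.50; balance after payment €18,011.99.
Month 2: interest €390.26; balance after payment €17,717.74.
Month 3: interest €383.88; balance after payment €17,417.11.
Month 4: interest €377.37; balance after payment €17,109.97.
Month 5: interest €370.72; balance after payment €16,796.18.
Month 6: interest €363.92; balance after payment €16,475.59.

€16,475.59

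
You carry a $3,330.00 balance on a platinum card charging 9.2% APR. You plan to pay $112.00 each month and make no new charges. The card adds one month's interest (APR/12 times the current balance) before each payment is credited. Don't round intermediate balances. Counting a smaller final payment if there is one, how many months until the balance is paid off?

34 payments

Monthly rate r = 9.2%/12 = 0.766667% = 0.00766667.
Recurrence: B ← B·(1+r) − $112.00.
Month 1: interest $25.53; balance after payment $3,243.53.
Month 2: interest $24.87; balance after payment $3,156.40.
Closed form: n = −ln(1 − rB₀/P)/ln(1+r) = −ln(0.77205)/ln(1.00767) ≈ 33.873, so the balance reaches zero during payment 34.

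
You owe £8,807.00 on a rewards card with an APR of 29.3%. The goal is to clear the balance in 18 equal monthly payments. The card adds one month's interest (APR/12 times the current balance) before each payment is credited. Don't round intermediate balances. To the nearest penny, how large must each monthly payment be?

Monthly rate r = 29.3%/12 = 2.44167% = 0.0244167.
Level-payment amortization: P = B₀·r / (1 − (1+r)^(−n)) = 8807.00·0.0244167 / (1 − 1.02442^(−18)).
Denominator 1 − (1+r)^(−18) = 0.352230404.
P = 215.038 / 0.352230404 ≈ 610.50.

£610.50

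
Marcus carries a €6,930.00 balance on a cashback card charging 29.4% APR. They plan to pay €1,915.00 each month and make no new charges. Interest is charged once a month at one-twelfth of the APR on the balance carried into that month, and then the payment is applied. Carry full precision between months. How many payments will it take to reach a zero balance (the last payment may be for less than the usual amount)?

4 payments

Monthly rate r = 29.4%/12 = 2.45% = 0.0245.
Recurrence: B ← B·(1+r) − €1,915.00.
Month 1: interest €169.78; balance after payment €5,184.78.
Month 2: interest €127.03; balance after payment €3,396.81.
Month 3: interest €83.22; balance after payment €1,565.03.
Month 4: interest €38.34; balance after payment €0.00.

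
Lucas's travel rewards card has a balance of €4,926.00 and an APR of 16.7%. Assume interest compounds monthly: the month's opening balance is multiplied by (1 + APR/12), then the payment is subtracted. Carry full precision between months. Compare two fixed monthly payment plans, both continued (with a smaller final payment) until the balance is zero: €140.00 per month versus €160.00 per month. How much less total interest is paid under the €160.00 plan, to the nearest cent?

€337.83

Monthly rate r = 16.7%/12 = 1.39167% = 0.0139167.
At €140.00/mo: n = ⌈−ln(1 − rB₀/P)/ln(1+r)⌉ = 49 payments (last €94.41); total interest = total paid − €4,926.00 = €1,888.41.
At €160.00/mo: 41 payments (last €76.58); total interest €1,550.58.
Interest saved = €1,888.41 − €1,550.58 = €337.83.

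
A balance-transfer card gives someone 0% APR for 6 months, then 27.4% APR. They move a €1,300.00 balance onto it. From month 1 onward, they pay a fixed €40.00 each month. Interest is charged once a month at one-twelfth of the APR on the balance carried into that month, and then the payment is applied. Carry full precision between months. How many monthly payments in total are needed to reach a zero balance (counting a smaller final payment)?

Promo months 1–6 at r₀ = 0%/12 = 0; months 7+ at r₁ = 27.4%/12 = 0.0228333.
After month 6 (no interest yet): B = €1,300.00 − 6·€40.00 = €1,060.00.
Then at r₁ with €40.00/mo: n₂ = −ln(1 − r₁·B/P)/ln(1+r₁) ≈ 41.15 → 42 more payments.

48 payments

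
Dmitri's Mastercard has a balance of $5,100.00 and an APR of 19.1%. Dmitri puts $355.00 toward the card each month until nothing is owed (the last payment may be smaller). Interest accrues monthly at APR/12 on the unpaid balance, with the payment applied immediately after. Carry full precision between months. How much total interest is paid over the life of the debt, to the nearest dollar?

Monthly rate r = 19.1%/12 = 1.59167% = 0.0159167.
Payoff takes n = ⌈−ln(1 − rB₀/P)/ln(1+r)⌉ = ⌈16.441⌉ = 17 payments; the last is $157.32.
Total paid = 16·$355.00 + $157.32 = $5,837.32.
Total interest = total paid − principal = $5,837.32 − $5,100.00 = $737.32.

$737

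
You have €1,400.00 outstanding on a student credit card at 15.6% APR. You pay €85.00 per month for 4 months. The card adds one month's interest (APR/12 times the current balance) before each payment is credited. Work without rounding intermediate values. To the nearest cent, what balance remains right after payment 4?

Monthly rate r = 15.6%/12 = 1.3% = 0.013.
Each month: B ← B·(1+r) − €85.00.
Month 1: interest €18.20; balance after payment €1,333.20.
Month 2: interest €17.33; balance after payment €1,265.53.
Month 3: interest €16.45; balance after payment €1,196.98.
Month 4: interest €15.56; balance after payment €1,127.54.

€1,127.54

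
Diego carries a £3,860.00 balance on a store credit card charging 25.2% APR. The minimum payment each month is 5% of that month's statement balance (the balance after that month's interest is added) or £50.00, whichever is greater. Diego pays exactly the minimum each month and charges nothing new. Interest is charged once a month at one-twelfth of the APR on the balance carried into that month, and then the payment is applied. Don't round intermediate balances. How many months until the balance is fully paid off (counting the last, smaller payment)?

71 months

Monthly rate r = 25.2%/12 = 2.1% = 0.021.
While 5% of the post-interest balance exceeds £50.00, each month B ← (B·(1+r))·(1 − 0.05), i.e. B shrinks by the factor (1+r)·0.95 = 0.96995.
This holds for months 1–45. Entering month 46 the balance is £977.93; 5% of the post-interest balance is now below £50.00, so the flat £50.00 minimum applies from here.
From month 46 a fixed £50.00 at rate r clears £977.93 in 26 more payments. Total: 45 + 26 = 71 months.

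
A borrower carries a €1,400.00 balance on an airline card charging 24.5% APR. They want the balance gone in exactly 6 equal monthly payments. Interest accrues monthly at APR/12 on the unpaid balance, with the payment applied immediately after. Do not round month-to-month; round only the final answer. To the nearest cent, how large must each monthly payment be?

Monthly rate r = 24.5%/12 = 2.04167% = 0.0204167.
Level-payment amortization: P = B₀·r / (1 − (1+r)^(−n)) = 1400.00·0.0204167 / (1 − 1.02042^(−6)).
Denominator 1 − (1+r)^(−6) = 0.11420191.
P = 28.5833 / 0.11420191 ≈ 250.29.

€250.29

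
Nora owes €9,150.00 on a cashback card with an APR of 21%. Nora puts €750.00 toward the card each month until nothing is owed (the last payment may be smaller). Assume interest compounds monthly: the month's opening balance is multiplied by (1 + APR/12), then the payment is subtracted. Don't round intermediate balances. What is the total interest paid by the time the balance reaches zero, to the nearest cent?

Monthly rate r = 21%/12 = 1.75% = 0.0175.
Payoff takes n = ⌈−ln(1 − rB₀/P)/ln(1+r)⌉ = ⌈13.843⌉ = 14 payments; the last is €633.34.
Total paid = 13·€750.00 + €633.34 = €10,383.34.
Total interest = total paid − principal = €10,383.34 − €9,150.00 = €1,233.34.

€1,233.34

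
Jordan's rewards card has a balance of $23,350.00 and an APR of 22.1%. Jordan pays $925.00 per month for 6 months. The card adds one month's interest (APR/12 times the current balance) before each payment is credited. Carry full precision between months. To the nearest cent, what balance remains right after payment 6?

Monthly rate r = 22.1%/12 = 1.84167% = 0.0184167.
Each month: B ← B·(1+r) − $925.00.
Month 1: interest $430.03; balance after payment $22,855.03.
Month 2: interest $420.91; balance after payment $22,350.94.
Month 3: interest $411.63; balance after payment $21,837.57.
Month 4: interest $402.18; balance after payment $21,314.75.
Month 5: interest $392.55; balance after payment $20,782.29.
Month 6: interest $382.74; balance after payment $20,240.03.

$20,240.03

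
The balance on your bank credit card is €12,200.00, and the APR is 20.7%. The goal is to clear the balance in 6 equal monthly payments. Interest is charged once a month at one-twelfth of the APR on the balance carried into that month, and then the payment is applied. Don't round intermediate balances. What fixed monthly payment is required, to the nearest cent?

Monthly rate r = 20.7%/12 = 1.725% = 0.01725.
Level-payment amortization: P = B₀·r / (1 − (1+r)^(−n)) = 12200.00·0.01725 / (1 − 1.01725^(−6)).
Denominator 1 − (1+r)^(−6) = 0.0975278495.
P = 210.45 / 0.0975278495 ≈ 2157.85.

€2,157.85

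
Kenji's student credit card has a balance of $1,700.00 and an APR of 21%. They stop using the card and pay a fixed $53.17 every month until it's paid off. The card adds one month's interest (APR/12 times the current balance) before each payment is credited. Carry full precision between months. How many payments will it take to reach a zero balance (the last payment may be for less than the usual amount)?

48 months

Monthly rate r = 21%/12 = 1.75% = 0.0175.
Recurrence: B ← B·(1+r) − $53.17.
Month 1: interest $29.75; balance after payment $1,676.58.
Month 2: interest $29.34; balance after payment $1,652.75.
Closed form: n = −ln(1 − rB₀/P)/ln(1+r) = −ln(0.44047)/ln(1.0175) ≈ 47.260, so the balance reaches zero during payment 48.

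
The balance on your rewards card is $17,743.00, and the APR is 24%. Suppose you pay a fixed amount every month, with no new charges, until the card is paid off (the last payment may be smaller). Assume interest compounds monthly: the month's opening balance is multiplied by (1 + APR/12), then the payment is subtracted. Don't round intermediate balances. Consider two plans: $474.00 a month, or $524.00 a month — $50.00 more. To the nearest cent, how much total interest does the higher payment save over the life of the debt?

Monthly rate r = 24%/12 = 2% = 0.02.
At $474.00/mo: n = ⌈−ln(1 − rB₀/P)/ln(1+r)⌉ = 70 payments (last $348.63); total interest = total paid − $17,743.00 = $15,311.63.
At $524.00/mo: 58 payments (last $53.80); total interest $12,178.80.
Interest saved = $15,311.63 − $12,178.80 = $3,132.83.

$3,132.83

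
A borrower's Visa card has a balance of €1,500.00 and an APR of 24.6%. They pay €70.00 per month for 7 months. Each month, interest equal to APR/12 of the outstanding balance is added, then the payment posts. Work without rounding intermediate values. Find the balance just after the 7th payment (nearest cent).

€1,207.76

Monthly rate r = 24.6%/12 = 2.05% = 0.0205.
Each month: B ← B·(1+r) − €70.00.
Month 1: interest €30.75; balance after payment €1,460.75.
Month 2: interest €29.95; balance after payment €1,420.70.
Month 3: interest €29.12; balance after payment €1,379.82.
Month 4: interest €28.29; balance after payment €1,338.11.
Month 5: interest €27.43; balance after payment €1,295.54.
Month 6: interest €26.56; balance after payment €1,252.10.
Month 7: interest €25.67; balance after payment €1,207.76.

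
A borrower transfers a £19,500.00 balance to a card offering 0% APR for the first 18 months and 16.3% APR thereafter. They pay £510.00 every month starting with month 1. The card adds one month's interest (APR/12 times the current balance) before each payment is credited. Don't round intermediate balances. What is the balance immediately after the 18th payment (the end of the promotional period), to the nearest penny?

Promo months 1–18 at r₀ = 0%/12 = 0; months 19+ at r₁ = 16.3%/12 = 0.0135833.
After month 18 (no interest yet): B = £19,500.00 − 18·£510.00 = £10,320.00.

£10,320.00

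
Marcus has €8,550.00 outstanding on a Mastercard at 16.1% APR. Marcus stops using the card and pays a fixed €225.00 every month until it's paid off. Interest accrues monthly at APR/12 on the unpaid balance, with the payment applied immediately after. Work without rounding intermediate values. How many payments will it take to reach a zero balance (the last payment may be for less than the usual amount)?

54 months

Monthly rate r = 16.1%/12 = 1.34167% = 0.0134167.
Recurrence: B ← B·(1+r) − €225.00.
Month 1: interest €114.71; balance after payment €8,439.71.
Month 2: interest €113.23; balance after payment €8,327.95.
Closed form: n = −ln(1 − rB₀/P)/ln(1+r) = −ln(0.49017)/ln(1.01342) ≈ 53.499, so the balance reaches zero during payment 54.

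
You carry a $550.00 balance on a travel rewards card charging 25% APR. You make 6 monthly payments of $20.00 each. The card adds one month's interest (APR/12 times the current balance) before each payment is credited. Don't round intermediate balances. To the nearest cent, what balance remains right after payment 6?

$496.01

Monthly rate r = 25%/12 = 2.08333% = 0.0208333.
Each month: B ← B·(1+r) − $20.00.
Month 1: interest $11.46; balance after payment $541.46.
Month 2: interest $11.28; balance after payment $532.74.
Month 3: interest $11.10; balance after payment $523.84.
Month 4: interest $10.91; balance after payment $514.75.
Month 5: interest $10.72; balance after payment $505.47.
Month 6: interest $10.53; balance after payment $496.01.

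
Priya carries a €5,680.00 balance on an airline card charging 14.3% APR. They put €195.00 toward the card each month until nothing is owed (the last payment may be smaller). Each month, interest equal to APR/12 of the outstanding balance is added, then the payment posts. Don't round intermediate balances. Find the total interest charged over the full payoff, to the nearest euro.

Monthly rate r = 14.3%/12 = 1.19167% = 0.0119167.
Payoff takes n = ⌈−ln(1 − rB₀/P)/ln(1+r)⌉ = ⌈35.990⌉ = 36 payments; the last is €193.11.
Total paid = 35·€195.00 + €193.11 = €7,018.11.
Total interest = total paid − principal = €7,018.11 − €5,680.00 = €1,338.11.

€1,338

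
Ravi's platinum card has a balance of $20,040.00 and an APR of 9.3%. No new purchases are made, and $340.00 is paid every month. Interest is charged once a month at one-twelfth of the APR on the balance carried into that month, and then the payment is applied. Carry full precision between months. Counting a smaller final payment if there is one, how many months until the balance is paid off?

80 payments

Monthly rate r = 9.3%/12 = 0.775% = 0.00775.
Recurrence: B ← B·(1+r) − $340.00.
Month 1: interest $155.31; balance after payment $19,855.31.
Month 2: interest $153.88; balance after payment $19,669.19.
Closed form: n = −ln(1 − rB₀/P)/ln(1+r) = −ln(0.54321)/ln(1.00775) ≈ 79.049, so the balance reaches zero during payment 80.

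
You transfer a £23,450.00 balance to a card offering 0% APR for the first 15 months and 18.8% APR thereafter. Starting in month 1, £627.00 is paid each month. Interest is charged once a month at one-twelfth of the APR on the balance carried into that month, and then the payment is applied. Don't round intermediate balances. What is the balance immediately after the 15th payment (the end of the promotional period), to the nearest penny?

£14,045.00

Promo months 1–15 at r₀ = 0%/12 = 0; months 16+ at r₁ = 18.8%/12 = 0.0156667.
After month 15 (no interest yet): B = £23,450.00 − 15·£627.00 = £14,045.00.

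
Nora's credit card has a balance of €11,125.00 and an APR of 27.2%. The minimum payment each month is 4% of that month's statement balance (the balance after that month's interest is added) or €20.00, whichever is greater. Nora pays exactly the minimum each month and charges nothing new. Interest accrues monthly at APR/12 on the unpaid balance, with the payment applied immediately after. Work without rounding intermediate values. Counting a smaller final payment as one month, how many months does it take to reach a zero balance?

206 months

Monthly rate r = 27.2%/12 = 2.26667% = 0.0226667.
While 4% of the post-interest balance exceeds €20.00, each month B ← (B·(1+r))·(1 − 0.04), i.e. B shrinks by the factor (1+r)·0.96 = 0.98176.
This holds for months 1–170. Entering month 171 the balance is €486.64; 4% of the post-interest balance is now below €20.00, so the flat €20.00 minimum applies from here.
From month 171 a fixed €20.00 at rate r clears €486.64 in 36 more payments. Total: 170 + 36 = 206 months.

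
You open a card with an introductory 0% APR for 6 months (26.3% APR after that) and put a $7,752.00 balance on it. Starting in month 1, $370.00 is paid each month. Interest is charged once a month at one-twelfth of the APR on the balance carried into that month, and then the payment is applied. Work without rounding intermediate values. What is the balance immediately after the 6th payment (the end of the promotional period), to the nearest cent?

Promo months 1–6 at r₀ = 0%/12 = 0; months 7+ at r₁ = 26.3%/12 = 0.0219167.
After month 6 (no interest yet): B = $7,752.00 − 6·$370.00 = $5,532.00.

$5,532.00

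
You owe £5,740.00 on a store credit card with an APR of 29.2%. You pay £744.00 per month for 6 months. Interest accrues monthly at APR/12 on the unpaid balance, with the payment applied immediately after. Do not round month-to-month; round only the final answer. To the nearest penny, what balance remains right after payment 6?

Monthly rate r = 29.2%/12 = 2.43333% = 0.0243333.
Each month: B ← B·(1+r) − £744.00.
Month 1: interest £139.67; balance after payment £5,135.67.
Month 2: interest £124.97; balance after payment £4,516.64.
Month 3: interest £109.90; balance after payment £3,882.55.
Month 4: interest £94.48; balance after payment £3,233.02.
Month 5: interest £78.67; balance after payment £2,567.69.
Month 6: interest £62.48; balance after payment £1,886.17.

£1,886.17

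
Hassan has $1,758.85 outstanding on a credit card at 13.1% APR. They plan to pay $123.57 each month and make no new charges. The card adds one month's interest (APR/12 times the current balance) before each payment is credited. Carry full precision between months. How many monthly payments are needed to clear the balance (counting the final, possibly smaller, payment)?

16 months

Monthly rate r = 13.1%/12 = 1.09167% = 0.0109167.
Recurrence: B ← B·(1+r) − $123.57.
Month 1: interest $19.20; balance after payment $1,654.48.
Month 2: interest $18.06; balance after payment $1,548.97.
Closed form: n = −ln(1 − rB₀/P)/ln(1+r) = −ln(0.84462)/ln(1.01092) ≈ 15.554, so the balance reaches zero during payment 16.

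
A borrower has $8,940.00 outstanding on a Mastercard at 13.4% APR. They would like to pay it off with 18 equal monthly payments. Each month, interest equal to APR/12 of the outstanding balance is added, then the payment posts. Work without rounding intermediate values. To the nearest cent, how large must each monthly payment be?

$551.01

Monthly rate r = 13.4%/12 = 1.11667% = 0.0111667.
Level-payment amortization: P = B₀·r / (1 − (1+r)^(−n)) = 8940.00·0.0111667 / (1 − 1.01117^(−18)).
Denominator 1 − (1+r)^(−18) = 0.181175935.
P = 99.83 / 0.181175935 ≈ 551.01.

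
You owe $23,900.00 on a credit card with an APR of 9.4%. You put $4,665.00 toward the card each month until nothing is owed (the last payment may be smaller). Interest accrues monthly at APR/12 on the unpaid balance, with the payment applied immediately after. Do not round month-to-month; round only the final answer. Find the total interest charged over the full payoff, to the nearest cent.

$591.63

Monthly rate r = 9.4%/12 = 0.783333% = 0.00783333.
Payoff takes n = ⌈−ln(1 − rB₀/P)/ln(1+r)⌉ = ⌈5.249⌉ = 6 payments; the last is $1,166.63.
Total paid = 5·$4,665.00 + $1,166.63 = $24,491.63.
Total interest = total paid − principal = $24,491.63 − $23,900.00 = $591.63.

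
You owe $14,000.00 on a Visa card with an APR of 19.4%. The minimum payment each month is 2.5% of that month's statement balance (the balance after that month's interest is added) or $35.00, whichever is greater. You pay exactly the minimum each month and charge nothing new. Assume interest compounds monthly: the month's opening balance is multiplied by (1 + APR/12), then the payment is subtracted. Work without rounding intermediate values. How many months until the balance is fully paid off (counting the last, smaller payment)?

Monthly rate r = 19.4%/12 = 1.61667% = 0.0161667.
While 2.5% of the post-interest balance exceeds $35.00, each month B ← (B·(1+r))·(1 − 0.025), i.e. B shrinks by the factor (1+r)·0.975 = 0.99076.
This holds for months 1–250. Entering month 251 the balance is $1,375.68; 2.5% of the post-interest balance is now below $35.00, so the flat $35.00 minimum applies from here.
From month 251 a fixed $35.00 at rate r clears $1,375.68 in 63 more payments. Total: 250 + 63 = 313 months.

313 months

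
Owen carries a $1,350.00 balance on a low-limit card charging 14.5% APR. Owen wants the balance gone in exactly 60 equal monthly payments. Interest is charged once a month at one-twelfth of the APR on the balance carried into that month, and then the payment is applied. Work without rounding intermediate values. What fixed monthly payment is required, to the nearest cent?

$31.76

Monthly rate r = 14.5%/12 = 1.20833% = 0.0120833.
Level-payment amortization: P = B₀·r / (1 − (1+r)^(−n)) = 1350.00·0.0120833 / (1 − 1.01208^(−60)).
Denominator 1 − (1+r)^(−60) = 0.513566346.
P = 16.3125 / 0.513566346 ≈ 31.76.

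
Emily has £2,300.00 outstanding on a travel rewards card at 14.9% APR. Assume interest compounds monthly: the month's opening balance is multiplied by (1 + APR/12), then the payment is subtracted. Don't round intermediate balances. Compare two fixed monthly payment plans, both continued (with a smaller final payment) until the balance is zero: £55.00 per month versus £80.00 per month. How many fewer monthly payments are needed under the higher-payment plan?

24 fewer payments

Monthly rate r = 14.9%/12 = 1.24167% = 0.0124167.
At £55.00/mo: n = ⌈−ln(1 − rB₀/P)/ln(1+r)⌉ = 60 payments (last £19.33); total interest = total paid − £2,300.00 = £964.33.
At £80.00/mo: 36 payments (last £62.78); total interest £562.78.
Payments saved = 60 − 36 = 24.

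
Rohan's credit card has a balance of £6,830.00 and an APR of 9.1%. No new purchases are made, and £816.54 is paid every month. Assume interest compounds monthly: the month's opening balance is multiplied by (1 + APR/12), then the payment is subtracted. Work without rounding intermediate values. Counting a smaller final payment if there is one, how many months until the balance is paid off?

Monthly rate r = 9.1%/12 = 0.758333% = 0.00758333.
Recurrence: B ← B·(1+r) − £816.54.
Month 1: interest £51.79; balance after payment £6,065.25.
Month 2: interest £45.99; balance after payment £5,294.71.
Closed form: n = −ln(1 − rB₀/P)/ln(1+r) = −ln(0.93657)/ln(1.00758) ≈ 8.674, so the balance reaches zero during payment 9.

9 months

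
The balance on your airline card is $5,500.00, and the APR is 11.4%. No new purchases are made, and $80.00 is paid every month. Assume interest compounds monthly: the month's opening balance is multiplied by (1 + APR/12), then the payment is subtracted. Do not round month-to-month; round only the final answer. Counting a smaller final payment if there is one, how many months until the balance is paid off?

Monthly rate r = 11.4%/12 = 0.95% = 0.0095.
Recurrence: B ← B·(1+r) − $80.00.
Month 1: interest $52.25; balance after payment $5,472.25.
Month 2: interest $51.99; balance after payment $5,444.24.
Closed form: n = −ln(1 − rB₀/P)/ln(1+r) = −ln(0.34688)/ln(1.0095) ≈ 111.980, so the balance reaches zero during payment 112.

112 payments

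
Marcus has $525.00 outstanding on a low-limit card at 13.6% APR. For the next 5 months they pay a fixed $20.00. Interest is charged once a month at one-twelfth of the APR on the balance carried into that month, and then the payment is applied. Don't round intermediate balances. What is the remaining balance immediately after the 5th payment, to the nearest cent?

Monthly rate r = 13.6%/12 = 1.13333% = 0.0113333.
Each month: B ← B·(1+r) − $20.00.
Month 1: interest $5.95; balance after payment $510.95.
Month 2: interest $5.79; balance after payment $496.74.
Month 3: interest $5.63; balance after payment $482.37.
Month 4: interest $5.47; balance after payment $467.84.
Month 5: interest $5.30; balance after payment $453.14.

$453.14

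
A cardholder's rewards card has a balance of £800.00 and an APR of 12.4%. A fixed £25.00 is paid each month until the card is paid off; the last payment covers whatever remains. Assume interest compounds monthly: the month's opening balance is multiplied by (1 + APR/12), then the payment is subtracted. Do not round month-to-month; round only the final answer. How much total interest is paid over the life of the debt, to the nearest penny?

Monthly rate r = 12.4%/12 = 1.03333% = 0.0103333.
Payoff takes n = ⌈−ln(1 − rB₀/P)/ln(1+r)⌉ = ⌈39.053⌉ = 40 payments; the last is £1.32.
Total paid = 39·£25.00 + £1.32 = £976.32.
Total interest = total paid − principal = £976.32 − £800.00 = £176.32.

£176.32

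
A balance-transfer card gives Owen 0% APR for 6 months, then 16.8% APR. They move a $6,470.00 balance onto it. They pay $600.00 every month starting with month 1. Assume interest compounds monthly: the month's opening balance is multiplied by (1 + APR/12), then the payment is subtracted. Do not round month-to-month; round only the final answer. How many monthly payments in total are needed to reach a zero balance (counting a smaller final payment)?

11 payments

Promo months 1–6 at r₀ = 0%/12 = 0; months 7+ at r₁ = 16.8%/12 = 0.014.
After month 6 (no interest yet): B = $6,470.00 − 6·$600.00 = $2,870.00.
Then at r₁ with $600.00/mo: n₂ = −ln(1 − r₁·B/P)/ln(1+r₁) ≈ 4.99 → 5 more payments.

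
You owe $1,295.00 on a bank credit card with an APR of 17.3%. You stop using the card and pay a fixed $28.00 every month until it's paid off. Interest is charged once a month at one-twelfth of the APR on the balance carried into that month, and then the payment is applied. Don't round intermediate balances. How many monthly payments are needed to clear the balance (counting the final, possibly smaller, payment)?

Monthly rate r = 17.3%/12 = 1.44167% = 0.0144167.
Recurrence: B ← B·(1+r) − $28.00.
Month 1: interest $18.67; balance after payment $1,285.67.
Month 2: interest $18.54; balance after payment $1,276.20.
Closed form: n = −ln(1 − rB₀/P)/ln(1+r) = −ln(0.33323)/ln(1.01442) ≈ 76.774, so the balance reaches zero during payment 77.

77 payments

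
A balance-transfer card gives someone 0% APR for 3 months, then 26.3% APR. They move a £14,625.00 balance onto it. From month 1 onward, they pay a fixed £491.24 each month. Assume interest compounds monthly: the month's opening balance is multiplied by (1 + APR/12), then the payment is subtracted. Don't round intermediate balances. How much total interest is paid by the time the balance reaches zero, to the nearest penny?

£6,872.94

Promo months 1–3 at r₀ = 0%/12 = 0; months 4+ at r₁ = 26.3%/12 = 0.0219167.
After month 3 (no interest yet): B = £14,625.00 − 3·£491.24 = £13,151.28.
Then at r₁ with £491.24/mo: n₂ = −ln(1 − r₁·B/P)/ln(1+r₁) ≈ 40.76 → 41 more payments.
Total paid = 43·£491.24 + £374.62 = £21,497.94; interest = £21,497.94 − £14,625.00 = £6,872.94.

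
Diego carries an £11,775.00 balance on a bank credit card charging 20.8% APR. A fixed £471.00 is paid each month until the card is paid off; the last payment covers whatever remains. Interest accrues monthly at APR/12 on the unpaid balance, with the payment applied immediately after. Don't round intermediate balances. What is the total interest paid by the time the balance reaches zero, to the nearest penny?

£3,792.45

Monthly rate r = 20.8%/12 = 1.73333% = 0.0173333.
Payoff takes n = ⌈−ln(1 − rB₀/P)/ln(1+r)⌉ = ⌈33.051⌉ = 34 payments; the last is £24.45.
Total paid = 33·£471.00 + £24.45 = £15,567.45.
Total interest = total paid − principal = £15,567.45 − £11,775.00 = £3,792.45.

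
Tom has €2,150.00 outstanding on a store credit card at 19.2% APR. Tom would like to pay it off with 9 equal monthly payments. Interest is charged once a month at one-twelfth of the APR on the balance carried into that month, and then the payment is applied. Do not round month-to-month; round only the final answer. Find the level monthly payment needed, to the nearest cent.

Monthly rate r = 19.2%/12 = 1.6% = 0.016.
Level-payment amortization: P = B₀·r / (1 − (1+r)^(−n)) = 2150.00·0.016 / (1 − 1.016^(−9)).
Denominator 1 − (1+r)^(−9) = 0.1331247.
P = 34.4 / 0.1331247 ≈ 258.40.

€258.40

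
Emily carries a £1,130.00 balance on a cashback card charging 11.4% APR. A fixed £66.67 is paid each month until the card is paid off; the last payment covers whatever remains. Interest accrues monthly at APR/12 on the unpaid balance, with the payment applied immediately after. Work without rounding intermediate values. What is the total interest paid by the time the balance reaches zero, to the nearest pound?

Monthly rate r = 11.4%/12 = 0.95% = 0.0095.
Payoff takes n = ⌈−ln(1 − rB₀/P)/ln(1+r)⌉ = ⌈18.568⌉ = 19 payments; the last is £37.96.
Total paid = 18·£66.67 + £37.96 = £1,238.02.
Total interest = total paid − principal = £1,238.02 − £1,130.00 = £108.02.

£108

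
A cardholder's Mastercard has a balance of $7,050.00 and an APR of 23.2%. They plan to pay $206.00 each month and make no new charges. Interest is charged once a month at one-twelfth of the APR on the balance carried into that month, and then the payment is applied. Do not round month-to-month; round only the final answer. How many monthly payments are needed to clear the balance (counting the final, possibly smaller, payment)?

Monthly rate r = 23.2%/12 = 1.93333% = 0.0193333.
Recurrence: B ← B·(1+r) − $206.00.
Month 1: interest $136.30; balance after payment $6,980.30.
Month 2: interest $134.95; balance after payment $6,909.25.
Closed form: n = −ln(1 − rB₀/P)/ln(1+r) = −ln(0.33835)/ln(1.01933) ≈ 56.592, so the balance reaches zero during payment 57.

57 months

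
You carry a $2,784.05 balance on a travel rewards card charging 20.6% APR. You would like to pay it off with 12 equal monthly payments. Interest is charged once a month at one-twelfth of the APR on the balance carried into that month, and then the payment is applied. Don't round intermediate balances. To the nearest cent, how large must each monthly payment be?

$258.70

Monthly rate r = 20.6%/12 = 1.71667% = 0.0171667.
Level-payment amortization: P = B₀·r / (1 − (1+r)^(−n)) = 2784.05·0.0171667 / (1 − 1.01717^(−12)).
Denominator 1 − (1+r)^(−12) = 0.184742946.
P = 47.7929 / 0.184742946 ≈ 258.70.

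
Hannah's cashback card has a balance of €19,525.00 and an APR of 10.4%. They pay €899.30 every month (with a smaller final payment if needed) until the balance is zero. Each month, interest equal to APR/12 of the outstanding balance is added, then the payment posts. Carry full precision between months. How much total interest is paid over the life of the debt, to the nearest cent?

Monthly rate r = 10.4%/12 = 0.866667% = 0.00866667.
Payoff takes n = ⌈−ln(1 − rB₀/P)/ln(1+r)⌉ = ⌈24.157⌉ = 25 payments; the last is €141.64.
Total paid = 24·€899.30 + €141.64 = €21,724.84.
Total interest = total paid − principal = €21,724.84 − €19,525.00 = €2,199.84.

€2,199.84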